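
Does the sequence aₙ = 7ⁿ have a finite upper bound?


aₙ = 7ⁿ → as n→∞, aₙ→∞ (since base 7 > 1)
No finite upper bound exists
The sequence is UNBOUNDED

Unbounded (aₙ → ∞ as n → ∞)


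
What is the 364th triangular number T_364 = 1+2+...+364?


n(n+1)/2 = 364×365/2 = 132860/2 = 66430

Σk = 66430


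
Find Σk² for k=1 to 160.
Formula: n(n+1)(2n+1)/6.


n = 160
n(n+1)(2n+1)/6 = 160×161×321/6
= 8268960/6 = 1378160

Σk² = 1378160


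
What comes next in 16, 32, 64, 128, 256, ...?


Pattern: powers of 2: 2ⁿ
Terms: 16, 32, 64, 128, 256
Next term = 512

Next term = 512


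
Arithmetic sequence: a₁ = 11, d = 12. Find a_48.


aₙ = a₁ + (n-1)d
= 11 + (48-1)×12
= 11 + 564
= 575

a_48 = 575


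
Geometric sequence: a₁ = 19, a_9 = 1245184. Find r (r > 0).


r^(n-1) = aₙ/a₁
r^8 = 1245184/19 = 65536
r = 65536^(1/8)
= ±4; taking r > 0 gives r = 4

r = 4


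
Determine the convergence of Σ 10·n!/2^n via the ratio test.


aₙ = 10·n!/2^n
a_{n+1}/aₙ = (n+1)!/2^(n+1) × 2^n/n!  (constant 10 cancels)
= (n+1)/2
L = lim(n→∞) (n+1)/2 = ∞
L > 1 → series DIVERGES

Diverges (ratio test: L = ∞ > 1)


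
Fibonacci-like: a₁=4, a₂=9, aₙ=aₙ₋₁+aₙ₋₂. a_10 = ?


Computing iteratively: 4, 9, 13, 22, 35, 57, 92, 149, 241, 390
a_10 = 390

a_10 = 390


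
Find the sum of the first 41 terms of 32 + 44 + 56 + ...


aₙ = 32 + (41-1)×12 = 512
Sₙ = n(a₁+aₙ)/2 = 41×(32+512)/2
= 41×544/2 = 11152

S_41 = 11152


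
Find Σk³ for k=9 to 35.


Σₖ₌9^35 k³ = [35·36/2]² − [8·9/2]²
= 396900 − 1296 = 395604

Σk³ = 395604


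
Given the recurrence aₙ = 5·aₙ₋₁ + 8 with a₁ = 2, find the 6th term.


Computing step by step:
a_1 = 2
a_2 = 18
a_3 = 98
a_4 = 498
a_5 = 2498
a_6 = 12498


a_6 = 12498


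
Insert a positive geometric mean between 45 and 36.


GM = √(45×36) = √1620 = 40.2492

GM = 40.2492


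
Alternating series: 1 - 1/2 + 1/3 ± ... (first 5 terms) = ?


S = 1 - 1/2 + 1/3 - 1/4 + 1/5
= 0.7833
(Full series converges to +ln(2) ≈ +0.6931)

S_5 = 0.7833


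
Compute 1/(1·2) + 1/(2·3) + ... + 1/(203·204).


1/(k(k+1)) = 1/k - 1/(k+1) (partial fractions)
Telescoping: Σ = 1 - 1/204 = 203/204

Sum = 203/204


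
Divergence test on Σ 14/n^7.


lim(n→∞) 14/n^7 = 0
lim aₙ = 0 → nth-term test is INCONCLUSIVE
(Need other tests; this is actually a convergent p-series with p=7 > 1)

Inconclusive (lim aₙ = 0; need another test)


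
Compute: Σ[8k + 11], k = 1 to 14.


Σ(8k+11) = 8·Σk + 11·n
= 8·105 + 11·14
= 840 + 154 = 994

Σ = 994


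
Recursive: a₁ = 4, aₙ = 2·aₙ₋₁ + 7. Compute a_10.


Computing step by step:
a_1 = 4
a_2 = 15
a_3 = 37
a_4 = 81
a_5 = 169
a_6 = 345
a_7 = 697
a_8 = 1401
a_9 = 2809
a_10 = 5625


a_10 = 5625


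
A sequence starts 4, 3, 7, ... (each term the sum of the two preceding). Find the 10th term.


Computing iteratively: 4, 3, 7, 10, 17, 27, 44, 71, 115, 186
a_10 = 186

a_10 = 186


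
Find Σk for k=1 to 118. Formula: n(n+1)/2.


n(n+1)/2 = 118×119/2 = 14042/2 = 7021

Σk = 7021


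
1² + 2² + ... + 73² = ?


n = 73
n(n+1)(2n+1)/6 = 73×74×147/6
= 794094/6 = 132349

Σk² = 132349


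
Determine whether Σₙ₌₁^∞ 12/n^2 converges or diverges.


p-series test: Σ c/n^p converges if p > 1, diverges if p ≤ 1 (constant c > 0 doesn't affect convergence).
p = 2
2 > 1 → CONVERGES

Converges (p = 2 > 1)


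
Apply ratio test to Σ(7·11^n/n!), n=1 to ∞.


aₙ = 7·11^n/n!
a_{n+1}/aₙ = 11^(n+1)/(n+1)! × n!/11^n  (constant 7 cancels)
= 11/(n+1)
L = lim(n→∞) 11/(n+1) = 0
L < 1 → series CONVERGES

Converges (ratio test: L = 0 < 1)


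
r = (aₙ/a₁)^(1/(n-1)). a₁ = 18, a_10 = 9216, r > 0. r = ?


r^(n-1) = aₙ/a₁
r^9 = 9216/18 = 512
r = 512^(1/9)
= 2

r = 2


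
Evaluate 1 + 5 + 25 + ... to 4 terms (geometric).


Sₙ = 1×(5^4 - 1)/(5 - 1)
= 1×(625 - 1)/4
= 1×624/4
= 156

S_4 = 156


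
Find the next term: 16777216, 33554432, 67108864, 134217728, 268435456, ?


Pattern: powers of 2: 2ⁿ
Terms: 16777216, 33554432, 67108864, 134217728, 268435456
Next term = 536870912

Next term = 536870912


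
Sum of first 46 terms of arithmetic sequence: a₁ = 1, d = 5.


aₙ = 1 + (46-1)×5 = 226
Sₙ = n(a₁+aₙ)/2 = 46×(1+226)/2
= 46×227/2 = 5221

S_46 = 5221


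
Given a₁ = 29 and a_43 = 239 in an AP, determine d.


d = (aₙ - a₁)/(n-1)
= (239 - 29)/(43-1)
= 210/42 = 5

d = 5


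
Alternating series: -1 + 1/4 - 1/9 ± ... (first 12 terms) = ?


S = -1 + 1/4 - 1/9 + 1/16 - 1/25 + 1/36 - 1/49 + 1/64 ± ...
= -0.8193
(Full series converges to -π²/12 ≈ -0.8225)

S_12 = -0.8193


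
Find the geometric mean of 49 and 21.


GM = √(49×21) = √1029 = 32.078

GM = 32.078


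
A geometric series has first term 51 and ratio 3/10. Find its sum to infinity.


S∞ = a₁/(1-r) = 51/(1 - 3/10)
= 51/(7/10)
= 510/7

S∞ = 510/7


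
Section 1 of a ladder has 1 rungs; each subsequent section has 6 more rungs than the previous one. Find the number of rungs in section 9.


aₙ = a₁ + (n-1)d
= 1 + (9-1)×6
= 1 + 48
= 49

a_9 = 49


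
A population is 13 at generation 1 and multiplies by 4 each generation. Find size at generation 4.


aₙ = a₁·r^(n-1)
= 13×4^3
= 13×64
= 832

a_4 = 832


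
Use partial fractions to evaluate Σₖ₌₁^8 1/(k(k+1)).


1/(k(k+1)) = 1/k - 1/(k+1) (partial fractions)
Telescoping: Σ = 1 - 1/9 = 8/9

Sum = 8/9


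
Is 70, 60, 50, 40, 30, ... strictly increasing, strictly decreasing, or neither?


Differences: -10, -10, -10, -10
All differences < 0 → strictly DECREASING

Monotonically decreasing


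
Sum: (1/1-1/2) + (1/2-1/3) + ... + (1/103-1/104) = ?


Telescoping: adjacent terms cancel.
= 1/1 - 1/104
= 1 - 1/104 = 103/104

Sum = 103/104


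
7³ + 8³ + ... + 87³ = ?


Σₖ₌7^87 k³ = [87·88/2]² − [6·7/2]²
= 14653584 − 441 = 14653143

Σk³ = 14653143


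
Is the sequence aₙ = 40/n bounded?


a₁ = 40, a₂ = 40/2, a₃ = 40/3, ...
0 < aₙ ≤ 40 for all n ≥ 1
Lower bound: 0, Upper bound: 40
The sequence IS bounded

Bounded (0 < aₙ ≤ 40)


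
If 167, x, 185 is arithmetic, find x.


AM = (167 + 185)/2 = 352/2 = 176

AM = 176


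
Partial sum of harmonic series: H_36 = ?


H_36 = 1/1 + 1/2 + 1/3 + ... + 1/36
= 54801925434709/13127595717600
≈ 4.1746

H_36 = 54801925434709/13127595717600 ≈ 4.1746


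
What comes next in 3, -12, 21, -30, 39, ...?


Pattern: alternating sign, magnitude arithmetic (d=9)
Terms: 3, -12, 21, -30, 39
Next term = -48

Next term = -48


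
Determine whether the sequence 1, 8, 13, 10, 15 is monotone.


Differences: 7, 5, -3, 5
Difference at position 1 is +7 (> 0) but position 3 is -3 (< 0) — sequence both rises and falls
→ NOT monotonic

Not monotonic


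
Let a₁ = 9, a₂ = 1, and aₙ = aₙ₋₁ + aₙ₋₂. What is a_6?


Computing iteratively: 9, 1, 10, 11, 21, 32
a_6 = 32

a_6 = 32


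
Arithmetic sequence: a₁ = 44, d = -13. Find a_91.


aₙ = a₁ + (n-1)d
= 44 + (91-1)×-13
= 44 - 1170
= -1126

a_91 = -1126


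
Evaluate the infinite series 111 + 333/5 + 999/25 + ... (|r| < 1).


S∞ = a₁/(1-r) = 111/(1 - 3/5)
= 111/(2/5)
= 555/2

S∞ = 555/2


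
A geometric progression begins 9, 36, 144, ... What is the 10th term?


aₙ = a₁·r^(n-1)
= 9×4^9
= 9×262144
= 2359296

a_10 = 2359296


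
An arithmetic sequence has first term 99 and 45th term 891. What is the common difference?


d = (aₙ - a₁)/(n-1)
= (891 - 99)/(45-1)
= 792/44 = 18

d = 18


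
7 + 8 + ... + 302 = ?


Σₖ₌7^302 k = Σₖ₌₁^302 k − Σₖ₌₁^6 k
= 302·303/2 − 6·7/2
= 45753 − 21 = 45732

Σk = 45732


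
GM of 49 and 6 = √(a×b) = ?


GM = √(49×6) = √294 = 17.1464

GM = 17.1464


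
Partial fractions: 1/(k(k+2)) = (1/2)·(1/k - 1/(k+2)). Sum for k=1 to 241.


1/(k(k+2)) = (1/2)·(1/k - 1/(k+2)) (partial fractions)
Telescoping: Σ = (1/2)·(1 + 1/2 - 1/242 - 1/243) = 21931/29403

Sum = 21931/29403


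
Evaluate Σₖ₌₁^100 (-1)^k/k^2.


S = -1 + 1/4 - 1/9 + 1/16 - 1/25 + 1/36 - 1/49 + 1/64 ± ...
= -0.8224
(Full series converges to -π²/12 ≈ -0.8225)

S_100 = -0.8224


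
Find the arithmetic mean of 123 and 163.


AM = (123 + 163)/2 = 286/2 = 143

AM = 143


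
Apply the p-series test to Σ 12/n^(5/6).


p-series test: Σ c/n^p converges if p > 1, diverges if p ≤ 1 (constant c > 0 doesn't affect convergence).
p = 5/6
5/6 ≤ 1 → DIVERGES

Diverges (p = 5/6 ≤ 1)


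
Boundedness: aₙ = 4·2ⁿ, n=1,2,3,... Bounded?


aₙ = 4·2ⁿ → as n→∞, aₙ→∞ (since base 2 > 1)
No finite upper bound exists
The sequence is UNBOUNDED

Unbounded (aₙ → ∞ as n → ∞)


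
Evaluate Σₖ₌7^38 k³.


Σₖ₌7^38 k³ = [38·39/2]² − [6·7/2]²
= 549081 − 441 = 548640

Σk³ = 548640


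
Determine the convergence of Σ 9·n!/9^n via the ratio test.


aₙ = 9·n!/9^n
a_{n+1}/aₙ = (n+1)!/9^(n+1) × 9^n/n!  (constant 9 cancels)
= (n+1)/9
L = lim(n→∞) (n+1)/9 = ∞
L > 1 → series DIVERGES

Diverges (ratio test: L = ∞ > 1)


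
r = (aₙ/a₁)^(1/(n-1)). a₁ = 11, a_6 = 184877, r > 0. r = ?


r^(n-1) = aₙ/a₁
r^5 = 184877/11 = 16807
r = 16807^(1/5)
= 7

r = 7


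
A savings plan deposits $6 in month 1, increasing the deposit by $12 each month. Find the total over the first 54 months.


aₙ = 6 + (54-1)×12 = 642
Sₙ = n(a₁+aₙ)/2 = 54×(6+642)/2
= 54×648/2 = 17496

S_54 = 17496


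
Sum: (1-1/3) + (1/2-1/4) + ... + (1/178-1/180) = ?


Telescoping with gap 2: two head and two tail terms survive.
= (1 + 1/2) - (1/179 + 1/180)
= 3/2 - 1/179 - 1/180 = 47971/32220

Sum = 47971/32220


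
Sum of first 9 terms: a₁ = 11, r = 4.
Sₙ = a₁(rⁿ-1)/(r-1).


Sₙ = 11×(4^9 - 1)/(4 - 1)
= 11×(262144 - 1)/3
= 11×262143/3
= 961191

S_9 = 961191


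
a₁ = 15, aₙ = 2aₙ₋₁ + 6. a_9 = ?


Computing step by step:
a_1 = 15
a_2 = 36
a_3 = 78
a_4 = 162
a_5 = 330
a_6 = 666
a_7 = 1338
a_8 = 2682
a_9 = 5370


a_9 = 5370


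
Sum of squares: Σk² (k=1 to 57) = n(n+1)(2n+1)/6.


n = 57
n(n+1)(2n+1)/6 = 57×58×115/6
= 380190/6 = 63365

Σk² = 63365


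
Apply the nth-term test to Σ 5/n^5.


lim(n→∞) 5/n^5 = 0
lim aₙ = 0 → nth-term test is INCONCLUSIVE
(Need other tests; this is actually a convergent p-series with p=5 > 1)

Inconclusive (lim aₙ = 0; need another test)


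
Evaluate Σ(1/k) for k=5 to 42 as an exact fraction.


Σₖ₌5^42 1/k = 1/5 + 1/6 + 1/7 + ... + 1/42
= 6382359803740019/2844937529085600
≈ 2.2434

Sum = 6382359803740019/2844937529085600 ≈ 2.2434


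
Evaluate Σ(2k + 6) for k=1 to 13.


Σ(2k+6) = 2·Σk + 6·n
= 2·91 + 6·13
= 182 + 78 = 260

Σ = 260


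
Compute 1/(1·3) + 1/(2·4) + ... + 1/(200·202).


1/(k(k+2)) = (1/2)·(1/k - 1/(k+2)) (partial fractions)
Telescoping: Σ = (1/2)·(1 + 1/2 - 1/201 - 1/202) = 15125/20301

Sum = 15125/20301


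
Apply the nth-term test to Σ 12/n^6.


lim(n→∞) 12/n^6 = 0
lim aₙ = 0 → nth-term test is INCONCLUSIVE
(Need other tests; this is actually a convergent p-series with p=6 > 1)

Inconclusive (lim aₙ = 0; need another test)


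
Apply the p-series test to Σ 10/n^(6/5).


p-series test: Σ c/n^p converges if p > 1, diverges if p ≤ 1 (constant c > 0 doesn't affect convergence).
p = 6/5
6/5 > 1 → CONVERGES

Converges (p = 6/5 > 1)


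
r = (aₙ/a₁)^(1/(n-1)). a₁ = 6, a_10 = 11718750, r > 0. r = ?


r^(n-1) = aₙ/a₁
r^9 = 11718750/6 = 1953125
r = 1953125^(1/9)
= 5

r = 5


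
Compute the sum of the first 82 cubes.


n(n+1)/2 = 82×83/2 = 3403
Σk³ = 3403² = 11580409

Σk³ = 11580409


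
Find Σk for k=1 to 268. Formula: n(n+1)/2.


n(n+1)/2 = 268×269/2 = 72092/2 = 36046

Σk = 36046


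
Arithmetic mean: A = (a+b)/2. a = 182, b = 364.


AM = (182 + 364)/2 = 546/2 = 273

AM = 273


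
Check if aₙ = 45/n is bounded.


a₁ = 45, a₂ = 45/2, a₃ = 45/3, ...
0 < aₙ ≤ 45 for all n ≥ 1
Lower bound: 0, Upper bound: 45
The sequence IS bounded

Bounded (0 < aₙ ≤ 45)


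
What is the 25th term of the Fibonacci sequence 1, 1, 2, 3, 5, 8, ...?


Fibonacci sequence: 1, 1, 2, 3, 5, 8, 13, 21, 34, 55, 89, ...
F(25) = 75025

F(25) = 75025


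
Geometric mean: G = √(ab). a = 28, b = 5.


GM = √(28×5) = √140 = 11.8322

GM = 11.8322


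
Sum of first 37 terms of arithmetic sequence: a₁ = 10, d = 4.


aₙ = 10 + (37-1)×4 = 154
Sₙ = n(a₁+aₙ)/2 = 37×(10+154)/2
= 37×164/2 = 3034

S_37 = 3034


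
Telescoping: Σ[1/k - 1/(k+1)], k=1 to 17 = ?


Telescoping: adjacent terms cancel.
= 1/1 - 1/18
= 1 - 1/18 = 17/18

Sum = 17/18


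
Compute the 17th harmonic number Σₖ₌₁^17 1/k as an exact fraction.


H_17 = 1/1 + 1/2 + 1/3 + ... + 1/17
= 42142223/12252240
≈ 3.4396

H_17 = 42142223/12252240 ≈ 3.4396


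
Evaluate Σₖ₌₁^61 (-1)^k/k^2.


S = -1 + 1/4 - 1/9 + 1/16 - 1/25 + 1/36 - 1/49 + 1/64 ± ...
= -0.8226
(Full series converges to -π²/12 ≈ -0.8225)

S_61 = -0.8226


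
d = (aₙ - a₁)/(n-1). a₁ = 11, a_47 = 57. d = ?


d = (aₙ - a₁)/(n-1)
= (57 - 11)/(47-1)
= 46/46 = 1

d = 1


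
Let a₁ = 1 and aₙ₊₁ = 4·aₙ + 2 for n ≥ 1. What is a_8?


Computing step by step:
a_1 = 1
a_2 = 6
a_3 = 26
a_4 = 106
a_5 = 426
a_6 = 1706
a_7 = 6826
a_8 = 27306


a_8 = 27306


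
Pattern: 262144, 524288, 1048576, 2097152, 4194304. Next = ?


Pattern: powers of 2: 2ⁿ
Terms: 262144, 524288, 1048576, 2097152, 4194304
Next term = 8388608

Next term = 8388608


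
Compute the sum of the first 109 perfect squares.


n = 109
n(n+1)(2n+1)/6 = 109×110×219/6
= 2625810/6 = 437635

Σk² = 437635


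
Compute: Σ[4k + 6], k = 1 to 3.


Σ(4k+6) = 4·Σk + 6·n
= 4·6 + 6·3
= 24 + 18 = 42

Σ = 42


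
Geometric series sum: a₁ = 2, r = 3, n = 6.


Sₙ = 2×(3^6 - 1)/(3 - 1)
= 2×(729 - 1)/2
= 2×728/2
= 728

S_6 = 728


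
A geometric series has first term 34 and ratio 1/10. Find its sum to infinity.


S∞ = a₁/(1-r) = 34/(1 - 1/10)
= 34/(9/10)
= 340/9

S∞ = 340/9


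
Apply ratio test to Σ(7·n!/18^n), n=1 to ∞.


aₙ = 7·n!/18^n
a_{n+1}/aₙ = (n+1)!/18^(n+1) × 18^n/n!  (constant 7 cancels)
= (n+1)/18
L = lim(n→∞) (n+1)/18 = ∞
L > 1 → series DIVERGES

Diverges (ratio test: L = ∞ > 1)


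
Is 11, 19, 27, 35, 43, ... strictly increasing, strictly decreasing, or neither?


Differences: 8, 8, 8, 8
All differences > 0 → strictly INCREASING

Monotonically increasing


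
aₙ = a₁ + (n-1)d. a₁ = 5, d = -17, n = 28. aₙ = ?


aₙ = a₁ + (n-1)d
= 5 + (28-1)×-17
= 5 - 459
= -454

a_28 = -454


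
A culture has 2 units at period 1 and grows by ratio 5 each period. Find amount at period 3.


aₙ = a₁·r^(n-1)
= 2×5^2
= 2×25
= 50

a_3 = 50


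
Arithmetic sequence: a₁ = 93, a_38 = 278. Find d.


d = (aₙ - a₁)/(n-1)
= (278 - 93)/(38-1)
= 185/37 = 5

d = 5


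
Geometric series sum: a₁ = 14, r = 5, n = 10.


Sₙ = 14×(5^10 - 1)/(5 - 1)
= 14×(9765625 - 1)/4
= 14×9765624/4
= 34179684

S_10 = 34179684


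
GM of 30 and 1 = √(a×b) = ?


GM = √(30×1) = √30 = 5.4772

GM = 5.4772


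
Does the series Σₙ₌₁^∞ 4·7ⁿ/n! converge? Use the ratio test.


aₙ = 4·7^n/n!
a_{n+1}/aₙ = 7^(n+1)/(n+1)! × n!/7^n  (constant 4 cancels)
= 7/(n+1)
L = lim(n→∞) 7/(n+1) = 0
L < 1 → series CONVERGES

Converges (ratio test: L = 0 < 1)


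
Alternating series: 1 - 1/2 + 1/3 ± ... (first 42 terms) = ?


S = 1 - 1/2 + 1/3 - 1/4 + 1/5 - 1/6 + 1/7 - 1/8 ± ...
= 0.6814
(Full series converges to +ln(2) ≈ +0.6931)

S_42 = 0.6814


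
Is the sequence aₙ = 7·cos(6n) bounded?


For all n, -1 ≤ cos(6n) ≤ 1, so -7 ≤ 7·cos(6n) ≤ 7
Lower bound: -7, Upper bound: 7
The sequence IS bounded

Bounded (-7 ≤ aₙ ≤ 7)


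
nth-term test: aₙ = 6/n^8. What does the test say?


lim(n→∞) 6/n^8 = 0
lim aₙ = 0 → nth-term test is INCONCLUSIVE
(Need other tests; this is actually a convergent p-series with p=8 > 1)

Inconclusive (lim aₙ = 0; need another test)


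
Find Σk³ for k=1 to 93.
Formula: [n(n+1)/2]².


n(n+1)/2 = 93×94/2 = 4371
Σk³ = 4371² = 19105641

Σk³ = 19105641


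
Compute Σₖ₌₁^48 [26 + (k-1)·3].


aₙ = 26 + (48-1)×3 = 167
Sₙ = n(a₁+aₙ)/2 = 48×(26+167)/2
= 48×193/2 = 4632

S_48 = 4632


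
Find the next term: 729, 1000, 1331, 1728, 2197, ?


Pattern: perfect cubes: n³
Terms: 729, 1000, 1331, 1728, 2197
Next term = 2744

Next term = 2744


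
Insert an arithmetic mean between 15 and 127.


AM = (15 + 127)/2 = 142/2 = 71

AM = 71


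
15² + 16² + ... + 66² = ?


Σₖ₌15^66 k² = Σₖ₌₁^66 k² − Σₖ₌₁^14 k²
= 66·67·133/6 − 14·15·29/6
= 98021 − 1015 = 97006

Σk² = 97006


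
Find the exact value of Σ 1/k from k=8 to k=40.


Σₖ₌8^40 1/k = 1/8 + 1/9 + 1/10 + ... + 1/40
= 116967587024539/69388720221600
≈ 1.6857

Sum = 116967587024539/69388720221600 ≈ 1.6857


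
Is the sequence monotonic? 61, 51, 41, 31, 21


Differences: -10, -10, -10, -10
All differences < 0 → strictly DECREASING

Monotonically decreasing


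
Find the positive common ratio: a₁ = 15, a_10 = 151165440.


r^(n-1) = aₙ/a₁
r^9 = 151165440/15 = 10077696
r = 10077696^(1/9)
= 6

r = 6


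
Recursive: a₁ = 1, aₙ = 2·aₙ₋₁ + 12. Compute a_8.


Computing step by step:
a_1 = 1
a_2 = 14
a_3 = 40
a_4 = 92
a_5 = 196
a_6 = 404
a_7 = 820
a_8 = 1652


a_8 = 1652


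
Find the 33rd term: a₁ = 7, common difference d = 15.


aₙ = a₁ + (n-1)d
= 7 + (33-1)×15
= 7 + 480
= 487

a_33 = 487


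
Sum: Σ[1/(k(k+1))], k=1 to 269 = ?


1/(k(k+1)) = 1/k - 1/(k+1) (partial fractions)
Telescoping: Σ = 1 - 1/270 = 269/270

Sum = 269/270


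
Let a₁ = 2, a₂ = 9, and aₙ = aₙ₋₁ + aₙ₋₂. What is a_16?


Computing iteratively: 2, 9, 11, 20, 31, 51, 82, 133, 215, 348, 563, 911, ...
a_16 = 6244

a_16 = 6244


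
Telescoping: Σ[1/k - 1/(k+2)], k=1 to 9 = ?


Telescoping with gap 2: two head and two tail terms survive.
= (1 + 1/2) - (1/10 + 1/11)
= 3/2 - 1/10 - 1/11 = 72/55

Sum = 72/55


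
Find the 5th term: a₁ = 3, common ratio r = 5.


aₙ = a₁·r^(n-1)
= 3×5^4
= 3×625
= 1875

a_5 = 1875


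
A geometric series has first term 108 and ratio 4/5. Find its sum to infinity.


S∞ = a₁/(1-r) = 108/(1 - 4/5)
= 108/(1/5)
= 540

S∞ = 540


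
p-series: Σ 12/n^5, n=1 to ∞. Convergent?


p-series test: Σ c/n^p converges if p > 1, diverges if p ≤ 1 (constant c > 0 doesn't affect convergence).
p = 5
5 > 1 → CONVERGES

Converges (p = 5 > 1)


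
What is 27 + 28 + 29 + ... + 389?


Σₖ₌27^389 k = Σₖ₌₁^389 k − Σₖ₌₁^26 k
= 389·390/2 − 26·27/2
= 75855 − 351 = 75504

Σk = 75504


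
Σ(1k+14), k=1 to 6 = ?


Σ(1k+14) = 1·Σk + 14·n
= 1·21 + 14·6
= 21 + 84 = 105

Σ = 105


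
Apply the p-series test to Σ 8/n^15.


p-series test: Σ c/n^p converges if p > 1, diverges if p ≤ 1 (constant c > 0 doesn't affect convergence).
p = 15
15 > 1 → CONVERGES

Converges (p = 15 > 1)


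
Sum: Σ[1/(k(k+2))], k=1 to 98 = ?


1/(k(k+2)) = (1/2)·(1/k - 1/(k+2)) (partial fractions)
Telescoping: Σ = (1/2)·(1 + 1/2 - 1/99 - 1/100) = 14651/19800

Sum = 14651/19800


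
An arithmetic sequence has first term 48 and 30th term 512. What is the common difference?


d = (aₙ - a₁)/(n-1)
= (512 - 48)/(30-1)
= 464/29 = 16

d = 16


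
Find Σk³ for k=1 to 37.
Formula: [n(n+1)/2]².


n(n+1)/2 = 37×38/2 = 703
Σk³ = 703² = 494209

Σk³ = 494209


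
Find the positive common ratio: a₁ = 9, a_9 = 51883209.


r^(n-1) = aₙ/a₁
r^8 = 51883209/9 = 5764801
r = 5764801^(1/8)
= ±7; taking r > 0 gives r = 7

r = 7


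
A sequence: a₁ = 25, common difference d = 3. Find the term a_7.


aₙ = a₁ + (n-1)d
= 25 + (7-1)×3
= 25 + 18
= 43

a_7 = 43


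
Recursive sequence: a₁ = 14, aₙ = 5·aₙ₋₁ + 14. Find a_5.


Computing step by step:
a_1 = 14
a_2 = 84
a_3 = 434
a_4 = 2184
a_5 = 10934


a_5 = 10934


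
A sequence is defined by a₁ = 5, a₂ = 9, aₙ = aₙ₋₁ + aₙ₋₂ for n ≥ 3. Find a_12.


Computing iteratively: 5, 9, 14, 23, 37, 60, 97, 157, 254, 411, 665, 1076
a_12 = 1076

a_12 = 1076


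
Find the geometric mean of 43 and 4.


GM = √(43×4) = √172 = 13.1149

GM = 13.1149


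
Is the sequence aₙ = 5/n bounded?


a₁ = 5, a₂ = 5/2, a₃ = 5/3, ...
0 < aₙ ≤ 5 for all n ≥ 1
Lower bound: 0, Upper bound: 5
The sequence IS bounded

Bounded (0 < aₙ ≤ 5)


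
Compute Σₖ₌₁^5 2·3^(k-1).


Sₙ = 2×(3^5 - 1)/(3 - 1)
= 2×(243 - 1)/2
= 2×242/2
= 242

S_5 = 242


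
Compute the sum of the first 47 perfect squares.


n = 47
n(n+1)(2n+1)/6 = 47×48×95/6
= 214320/6 = 35720

Σk² = 35720


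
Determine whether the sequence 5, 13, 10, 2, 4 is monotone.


Differences: 8, -3, -8, 2
Difference at position 1 is +8 (> 0) but position 2 is -3 (< 0) — sequence both rises and falls
→ NOT monotonic

Not monotonic


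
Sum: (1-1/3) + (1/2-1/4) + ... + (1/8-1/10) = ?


Telescoping with gap 2: two head and two tail terms survive.
= (1 + 1/2) - (1/9 + 1/10)
= 3/2 - 1/9 - 1/10 = 58/45

Sum = 58/45


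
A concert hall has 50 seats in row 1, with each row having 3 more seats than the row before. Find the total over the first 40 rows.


aₙ = 50 + (40-1)×3 = 167
Sₙ = n(a₁+aₙ)/2 = 40×(50+167)/2
= 40×217/2 = 4340

S_40 = 4340


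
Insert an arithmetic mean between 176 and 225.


AM = (176 + 225)/2 = 401/2 = 200.5

AM = 200.5


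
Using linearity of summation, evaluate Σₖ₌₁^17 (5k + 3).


Σ(5k+3) = 5·Σk + 3·n
= 5·153 + 3·17
= 765 + 51 = 816

Σ = 816


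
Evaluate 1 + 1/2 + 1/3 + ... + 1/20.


H_20 = 1/1 + 1/2 + 1/3 + ... + 1/20
= 55835135/15519504
≈ 3.5977

H_20 = 55835135/15519504 ≈ 3.5977


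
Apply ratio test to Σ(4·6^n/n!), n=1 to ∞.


aₙ = 4·6^n/n!
a_{n+1}/aₙ = 6^(n+1)/(n+1)! × n!/6^n  (constant 4 cancels)
= 6/(n+1)
L = lim(n→∞) 6/(n+1) = 0
L < 1 → series CONVERGES

Converges (ratio test: L = 0 < 1)


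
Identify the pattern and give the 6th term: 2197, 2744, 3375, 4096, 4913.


Pattern: perfect cubes: n³
Terms: 2197, 2744, 3375, 4096, 4913
Next term = 5832

Next term = 5832


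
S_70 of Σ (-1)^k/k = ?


S = -1 + 1/2 - 1/3 + 1/4 - 1/5 + 1/6 - 1/7 + 1/8 ± ...
= -0.6861
(Full series converges to -ln(2) ≈ -0.6931)

S_70 = -0.6861


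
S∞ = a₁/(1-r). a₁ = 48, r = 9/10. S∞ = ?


S∞ = a₁/(1-r) = 48/(1 - 9/10)
= 48/(1/10)
= 480

S∞ = 480


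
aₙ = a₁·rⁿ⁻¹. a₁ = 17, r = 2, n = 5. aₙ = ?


aₙ = a₁·r^(n-1)
= 17×2^4
= 17×16
= 272

a_5 = 272


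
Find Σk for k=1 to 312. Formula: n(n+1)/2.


n(n+1)/2 = 312×313/2 = 97656/2 = 48828

Σk = 48828


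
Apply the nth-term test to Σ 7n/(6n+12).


lim(n→∞) 7n/(6n+12) = 7/6 = 7/6  (divide numerator and denominator by n)
lim aₙ = 7/6 ≠ 0 → series DIVERGES

Diverges (lim aₙ = 7/6 ≠ 0)


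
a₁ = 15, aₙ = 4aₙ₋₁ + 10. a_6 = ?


Computing step by step:
a_1 = 15
a_2 = 70
a_3 = 290
a_4 = 1170
a_5 = 4690
a_6 = 18770


a_6 = 18770


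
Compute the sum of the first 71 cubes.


n(n+1)/2 = 71×72/2 = 2556
Σk³ = 2556² = 6533136

Σk³ = 6533136


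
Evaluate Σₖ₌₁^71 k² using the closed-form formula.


n = 71
n(n+1)(2n+1)/6 = 71×72×143/6
= 731016/6 = 121836

Σk² = 121836


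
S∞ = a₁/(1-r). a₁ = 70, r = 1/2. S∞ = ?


S∞ = a₁/(1-r) = 70/(1 - 1/2)
= 70/(1/2)
= 140

S∞ = 140


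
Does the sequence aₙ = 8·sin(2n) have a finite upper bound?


For all n, -1 ≤ sin(2n) ≤ 1, so -8 ≤ 8·sin(2n) ≤ 8
Lower bound: -8, Upper bound: 8
The sequence IS bounded

Bounded (-8 ≤ aₙ ≤ 8)


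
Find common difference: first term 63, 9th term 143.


d = (aₙ - a₁)/(n-1)
= (143 - 63)/(9-1)
= 80/8 = 10

d = 10


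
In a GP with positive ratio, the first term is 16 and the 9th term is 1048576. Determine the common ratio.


r^(n-1) = aₙ/a₁
r^8 = 1048576/16 = 65536
r = 65536^(1/8)
= ±4; taking r > 0 gives r = 4

r = 4


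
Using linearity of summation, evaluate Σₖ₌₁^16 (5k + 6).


Σ(5k+6) = 5·Σk + 6·n
= 5·136 + 6·16
= 680 + 96 = 776

Σ = 776


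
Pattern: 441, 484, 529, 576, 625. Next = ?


Pattern: perfect squares: n²
Terms: 441, 484, 529, 576, 625
Next term = 676

Next term = 676


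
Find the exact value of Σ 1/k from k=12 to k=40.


Σₖ₌12^40 1/k = 1/12 + 1/13 + 1/14 + ... + 1/40
= 960709218673469/763275922437600
≈ 1.2587

Sum = 960709218673469/763275922437600 ≈ 1.2587


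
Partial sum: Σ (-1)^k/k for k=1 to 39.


S = -1 + 1/2 - 1/3 + 1/4 - 1/5 + 1/6 - 1/7 + 1/8 ± ...
= -0.7058
(Full series converges to -ln(2) ≈ -0.6931)

S_39 = -0.7058


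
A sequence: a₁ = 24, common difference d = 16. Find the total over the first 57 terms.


aₙ = 24 + (57-1)×16 = 920
Sₙ = n(a₁+aₙ)/2 = 57×(24+920)/2
= 57×944/2 = 26904

S_57 = 26904


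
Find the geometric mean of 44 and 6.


GM = √(44×6) = √264 = 16.2481

GM = 16.2481


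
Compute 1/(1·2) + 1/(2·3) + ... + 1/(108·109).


1/(k(k+1)) = 1/k - 1/(k+1) (partial fractions)
Telescoping: Σ = 1 - 1/109 = 108/109

Sum = 108/109


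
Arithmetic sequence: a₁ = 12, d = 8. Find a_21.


aₙ = a₁ + (n-1)d
= 12 + (21-1)×8
= 12 + 160
= 172

a_21 = 172


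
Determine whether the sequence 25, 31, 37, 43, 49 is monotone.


Differences: 6, 6, 6, 6
All differences > 0 → strictly INCREASING

Monotonically increasing


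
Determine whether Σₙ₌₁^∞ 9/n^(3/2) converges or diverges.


p-series test: Σ c/n^p converges if p > 1, diverges if p ≤ 1 (constant c > 0 doesn't affect convergence).
p = 3/2
3/2 > 1 → CONVERGES

Converges (p = 3/2 > 1)


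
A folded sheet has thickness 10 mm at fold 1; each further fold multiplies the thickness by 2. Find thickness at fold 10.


aₙ = a₁·r^(n-1)
= 10×2^9
= 10×512
= 5120

a_10 = 5120


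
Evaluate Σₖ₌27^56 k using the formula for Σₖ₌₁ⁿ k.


Σₖ₌27^56 k = Σₖ₌₁^56 k − Σₖ₌₁^26 k
= 56·57/2 − 26·27/2
= 1596 − 351 = 1245

Σk = 1245


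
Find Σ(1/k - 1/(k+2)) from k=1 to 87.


Telescoping with gap 2: two head and two tail terms survive.
= (1 + 1/2) - (1/88 + 1/89)
= 3/2 - 1/88 - 1/89 = 11571/7832

Sum = 11571/7832


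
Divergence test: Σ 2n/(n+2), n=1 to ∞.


lim(n→∞) 2n/(n+2) = 2/1 = 2  (divide numerator and denominator by n)
lim aₙ = 2 ≠ 0 → series DIVERGES

Diverges (lim aₙ = 2 ≠ 0)


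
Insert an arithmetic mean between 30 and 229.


AM = (30 + 229)/2 = 259/2 = 129.5

AM = 129.5


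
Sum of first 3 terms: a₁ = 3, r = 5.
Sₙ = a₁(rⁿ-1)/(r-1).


Sₙ = 3×(5^3 - 1)/(5 - 1)
= 3×(125 - 1)/4
= 3×124/4
= 93

S_3 = 93


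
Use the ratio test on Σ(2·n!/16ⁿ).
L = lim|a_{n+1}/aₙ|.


aₙ = 2·n!/16^n
a_{n+1}/aₙ = (n+1)!/16^(n+1) × 16^n/n!  (constant 2 cancels)
= (n+1)/16
L = lim(n→∞) (n+1)/16 = ∞
L > 1 → series DIVERGES

Diverges (ratio test: L = ∞ > 1)


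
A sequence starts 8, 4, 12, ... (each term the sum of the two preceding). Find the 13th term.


Computing iteratively: 8, 4, 12, 16, 28, 44, 72, 116, 188, 304, 492, 796, ...
a_13 = 1288

a_13 = 1288


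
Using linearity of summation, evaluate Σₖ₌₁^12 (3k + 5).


Σ(3k+5) = 3·Σk + 5·n
= 3·78 + 5·12
= 234 + 60 = 294

Σ = 294


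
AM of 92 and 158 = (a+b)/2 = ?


AM = (92 + 158)/2 = 250/2 = 125

AM = 125


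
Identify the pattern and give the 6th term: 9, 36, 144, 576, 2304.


Pattern: geometric (r=4)
Terms: 9, 36, 144, 576, 2304
Next term = 9216

Next term = 9216


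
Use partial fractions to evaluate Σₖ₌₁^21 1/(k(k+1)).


1/(k(k+1)) = 1/k - 1/(k+1) (partial fractions)
Telescoping: Σ = 1 - 1/22 = 21/22

Sum = 21/22


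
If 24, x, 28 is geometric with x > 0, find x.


GM = √(24×28) = √672 = 25.923

GM = 25.923


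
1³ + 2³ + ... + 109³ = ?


n(n+1)/2 = 109×110/2 = 5995
Σk³ = 5995² = 35940025

Σk³ = 35940025


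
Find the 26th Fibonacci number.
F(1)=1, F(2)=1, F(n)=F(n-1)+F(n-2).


Fibonacci sequence: 1, 1, 2, 3, 5, 8, 13, 21, 34, 55, 89, ...
F(26) = 121393

F(26) = 121393


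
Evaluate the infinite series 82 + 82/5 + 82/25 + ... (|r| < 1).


S∞ = a₁/(1-r) = 82/(1 - 1/5)
= 82/(4/5)
= 205/2

S∞ = 205/2


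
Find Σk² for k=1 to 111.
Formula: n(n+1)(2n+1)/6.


n = 111
n(n+1)(2n+1)/6 = 111×112×223/6
= 2772336/6 = 462056

Σk² = 462056


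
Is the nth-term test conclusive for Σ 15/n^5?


lim(n→∞) 15/n^5 = 0
lim aₙ = 0 → nth-term test is INCONCLUSIVE
(Need other tests; this is actually a convergent p-series with p=5 > 1)

Inconclusive (lim aₙ = 0; need another test)


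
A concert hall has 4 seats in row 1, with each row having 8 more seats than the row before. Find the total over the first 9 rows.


aₙ = 4 + (9-1)×8 = 68
Sₙ = n(a₁+aₙ)/2 = 9×(4+68)/2
= 9×72/2 = 324

S_9 = 324


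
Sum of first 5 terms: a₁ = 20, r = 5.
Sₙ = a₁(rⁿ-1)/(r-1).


Sₙ = 20×(5^5 - 1)/(5 - 1)
= 20×(3125 - 1)/4
= 20×3124/4
= 15620

S_5 = 15620


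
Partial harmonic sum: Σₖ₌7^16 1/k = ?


Σₖ₌7^16 1/k = 1/7 + 1/8 + 1/9 + 1/10 + 1/11 + 1/12 + 1/13 + 1/14 + 1/15 + 1/16
= 134159/144144
≈ 0.9307

Sum = 134159/144144 ≈ 0.9307


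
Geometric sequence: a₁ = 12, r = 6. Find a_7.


aₙ = a₁·r^(n-1)
= 12×6^6
= 12×46656
= 559872

a_7 = 559872


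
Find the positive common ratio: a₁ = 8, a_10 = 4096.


r^(n-1) = aₙ/a₁
r^9 = 4096/8 = 512
r = 512^(1/9)
= 2

r = 2


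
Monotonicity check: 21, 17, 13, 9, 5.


Differences: -4, -4, -4, -4
All differences < 0 → strictly DECREASING

Monotonically decreasing


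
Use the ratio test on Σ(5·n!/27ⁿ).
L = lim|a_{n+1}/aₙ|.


aₙ = 5·n!/27^n
a_{n+1}/aₙ = (n+1)!/27^(n+1) × 27^n/n!  (constant 5 cancels)
= (n+1)/27
L = lim(n→∞) (n+1)/27 = ∞
L > 1 → series DIVERGES

Diverges (ratio test: L = ∞ > 1)


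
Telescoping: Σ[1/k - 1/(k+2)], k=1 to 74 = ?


Telescoping with gap 2: two head and two tail terms survive.
= (1 + 1/2) - (1/75 + 1/76)
= 3/2 - 1/75 - 1/76 = 8399/5700

Sum = 8399/5700


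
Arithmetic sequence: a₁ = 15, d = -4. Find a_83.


aₙ = a₁ + (n-1)d
= 15 + (83-1)×-4
= 15 - 328
= -313

a_83 = -313


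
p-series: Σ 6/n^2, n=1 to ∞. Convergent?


p-series test: Σ c/n^p converges if p > 1, diverges if p ≤ 1 (constant c > 0 doesn't affect convergence).
p = 2
2 > 1 → CONVERGES

Converges (p = 2 > 1)


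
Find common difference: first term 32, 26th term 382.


d = (aₙ - a₁)/(n-1)
= (382 - 32)/(26-1)
= 350/25 = 14

d = 14


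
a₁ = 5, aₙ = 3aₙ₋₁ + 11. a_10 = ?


Computing step by step:
a_1 = 5
a_2 = 26
a_3 = 89
a_4 = 278
a_5 = 845
a_6 = 2546
a_7 = 7649
a_8 = 22958
a_9 = 68885
a_10 = 206666


a_10 = 206666


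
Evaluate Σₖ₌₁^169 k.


n(n+1)/2 = 169×170/2 = 28730/2 = 14365

Σk = 14365


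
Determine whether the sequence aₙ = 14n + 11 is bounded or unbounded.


aₙ = 14n + 11 → as n→∞, aₙ→∞
No finite upper bound exists
The sequence is UNBOUNDED

Unbounded (aₙ → ∞ as n → ∞)


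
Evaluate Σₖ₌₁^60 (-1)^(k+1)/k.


S = 1 - 1/2 + 1/3 - 1/4 + 1/5 - 1/6 + 1/7 - 1/8 ± ...
= 0.6849
(Full series converges to +ln(2) ≈ +0.6931)

S_60 = 0.6849


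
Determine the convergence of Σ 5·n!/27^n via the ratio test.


aₙ = 5·n!/27^n
a_{n+1}/aₙ = (n+1)!/27^(n+1) × 27^n/n!  (constant 5 cancels)
= (n+1)/27
L = lim(n→∞) (n+1)/27 = ∞
L > 1 → series DIVERGES

Diverges (ratio test: L = ∞ > 1)


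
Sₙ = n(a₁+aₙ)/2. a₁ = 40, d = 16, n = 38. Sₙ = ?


aₙ = 40 + (38-1)×16 = 632
Sₙ = n(a₁+aₙ)/2 = 38×(40+632)/2
= 38×672/2 = 12768

S_38 = 12768


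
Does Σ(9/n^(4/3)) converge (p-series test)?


p-series test: Σ c/n^p converges if p > 1, diverges if p ≤ 1 (constant c > 0 doesn't affect convergence).
p = 4/3
4/3 > 1 → CONVERGES

Converges (p = 4/3 > 1)


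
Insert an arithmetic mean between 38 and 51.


AM = (38 + 51)/2 = 89/2 = 44.5

AM = 44.5


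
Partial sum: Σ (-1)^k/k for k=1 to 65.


S = -1 + 1/2 - 1/3 + 1/4 - 1/5 + 1/6 - 1/7 + 1/8 ± ...
= -0.7008
(Full series converges to -ln(2) ≈ -0.6931)

S_65 = -0.7008


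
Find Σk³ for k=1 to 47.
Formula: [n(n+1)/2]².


n(n+1)/2 = 47×48/2 = 1128
Σk³ = 1128² = 1272384

Σk³ = 1272384


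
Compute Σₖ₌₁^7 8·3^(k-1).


Sₙ = 8×(3^7 - 1)/(3 - 1)
= 8×(2187 - 1)/2
= 8×2186/2
= 8744

S_7 = 8744


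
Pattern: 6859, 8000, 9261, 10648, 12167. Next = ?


Pattern: perfect cubes: n³
Terms: 6859, 8000, 9261, 10648, 12167
Next term = 13824

Next term = 13824


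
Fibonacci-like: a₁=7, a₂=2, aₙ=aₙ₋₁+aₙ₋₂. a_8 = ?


Computing iteratively: 7, 2, 9, 11, 20, 31, 51, 82
a_8 = 82

a_8 = 82


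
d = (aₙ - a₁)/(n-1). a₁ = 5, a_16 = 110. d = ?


d = (aₙ - a₁)/(n-1)
= (110 - 5)/(16-1)
= 105/15 = 7

d = 7


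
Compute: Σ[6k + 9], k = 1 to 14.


Σ(6k+9) = 6·Σk + 9·n
= 6·105 + 9·14
= 630 + 126 = 756

Σ = 756


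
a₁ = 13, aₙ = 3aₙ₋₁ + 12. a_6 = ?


Computing step by step:
a_1 = 13
a_2 = 51
a_3 = 165
a_4 = 507
a_5 = 1533
a_6 = 4611


a_6 = 4611


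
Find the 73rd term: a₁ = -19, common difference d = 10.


aₙ = a₁ + (n-1)d
= -19 + (73-1)×10
= -19 + 720
= 701

a_73 = 701


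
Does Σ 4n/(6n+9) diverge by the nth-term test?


lim(n→∞) 4n/(6n+9) = 4/6 = 2/3  (divide numerator and denominator by n)
lim aₙ = 2/3 ≠ 0 → series DIVERGES

Diverges (lim aₙ = 2/3 ≠ 0)


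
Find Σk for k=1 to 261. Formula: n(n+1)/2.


n(n+1)/2 = 261×262/2 = 68382/2 = 34191

Σk = 34191


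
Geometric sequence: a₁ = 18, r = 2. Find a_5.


aₙ = a₁·r^(n-1)
= 18×2^4
= 18×16
= 288

a_5 = 288


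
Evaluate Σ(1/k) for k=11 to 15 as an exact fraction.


Σₖ₌11^15 1/k = 1/11 + 1/12 + 1/13 + 1/14 + 1/15
= 7793/20020
≈ 0.3893

Sum = 7793/20020 ≈ 0.3893


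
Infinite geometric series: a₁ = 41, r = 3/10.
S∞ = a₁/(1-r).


S∞ = a₁/(1-r) = 41/(1 - 3/10)
= 41/(7/10)
= 410/7

S∞ = 410/7


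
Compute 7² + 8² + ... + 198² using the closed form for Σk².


Σₖ₌7^198 k² = Σₖ₌₁^198 k² − Σₖ₌₁^6 k²
= 198·199·397/6 − 6·7·13/6
= 2607099 − 91 = 2607008

Σk² = 2607008


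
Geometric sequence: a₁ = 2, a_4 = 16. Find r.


r^(n-1) = aₙ/a₁
r^3 = 16/2 = 8
r = 8^(1/3)
= 2

r = 2


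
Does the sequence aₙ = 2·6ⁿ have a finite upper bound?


aₙ = 2·6ⁿ → as n→∞, aₙ→∞ (since base 6 > 1)
No finite upper bound exists
The sequence is UNBOUNDED

Unbounded (aₙ → ∞ as n → ∞)


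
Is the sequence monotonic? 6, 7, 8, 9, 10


Differences: 1, 1, 1, 1
All differences > 0 → strictly INCREASING

Monotonically increasing


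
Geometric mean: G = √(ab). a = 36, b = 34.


GM = √(36×34) = √1224 = 34.9857

GM = 34.9857


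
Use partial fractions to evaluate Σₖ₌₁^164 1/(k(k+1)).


1/(k(k+1)) = 1/k - 1/(k+1) (partial fractions)
Telescoping: Σ = 1 - 1/165 = 164/165

Sum = 164/165


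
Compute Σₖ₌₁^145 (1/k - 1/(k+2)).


Telescoping with gap 2: two head and two tail terms survive.
= (1 + 1/2) - (1/146 + 1/147)
= 3/2 - 1/146 - 1/147 = 15950/10731

Sum = 15950/10731


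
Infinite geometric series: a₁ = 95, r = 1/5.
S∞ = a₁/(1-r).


S∞ = a₁/(1-r) = 95/(1 - 1/5)
= 95/(4/5)
= 475/4

S∞ = 475/4


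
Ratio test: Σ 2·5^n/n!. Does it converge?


aₙ = 2·5^n/n!
a_{n+1}/aₙ = 5^(n+1)/(n+1)! × n!/5^n  (constant 2 cancels)
= 5/(n+1)
L = lim(n→∞) 5/(n+1) = 0
L < 1 → series CONVERGES

Converges (ratio test: L = 0 < 1)


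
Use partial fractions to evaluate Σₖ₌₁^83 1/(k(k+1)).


1/(k(k+1)) = 1/k - 1/(k+1) (partial fractions)
Telescoping: Σ = 1 - 1/84 = 83/84

Sum = 83/84


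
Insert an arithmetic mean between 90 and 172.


AM = (90 + 172)/2 = 262/2 = 131

AM = 131


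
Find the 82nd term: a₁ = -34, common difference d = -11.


aₙ = a₁ + (n-1)d
= -34 + (82-1)×-11
= -34 - 891
= -925

a_82 = -925


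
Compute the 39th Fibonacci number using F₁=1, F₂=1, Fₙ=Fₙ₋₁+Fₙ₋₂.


Fibonacci sequence: 1, 1, 2, 3, 5, 8, 13, 21, 34, 55, 89, ...
F(39) = 63245986

F(39) = 63245986


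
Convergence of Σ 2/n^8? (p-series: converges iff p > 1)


p-series test: Σ c/n^p converges if p > 1, diverges if p ≤ 1 (constant c > 0 doesn't affect convergence).
p = 8
8 > 1 → CONVERGES

Converges (p = 8 > 1)


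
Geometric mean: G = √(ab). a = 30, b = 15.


GM = √(30×15) = √450 = 21.2132

GM = 21.2132


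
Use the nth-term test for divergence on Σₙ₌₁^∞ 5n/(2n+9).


lim(n→∞) 5n/(2n+9) = 5/2 = 5/2  (divide numerator and denominator by n)
lim aₙ = 5/2 ≠ 0 → series DIVERGES

Diverges (lim aₙ = 5/2 ≠ 0)


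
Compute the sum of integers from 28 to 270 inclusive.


Σₖ₌28^270 k = Σₖ₌₁^270 k − Σₖ₌₁^27 k
= 270·271/2 − 27·28/2
= 36585 − 378 = 36207

Σk = 36207


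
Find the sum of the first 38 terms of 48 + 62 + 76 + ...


aₙ = 48 + (38-1)×14 = 566
Sₙ = n(a₁+aₙ)/2 = 38×(48+566)/2
= 38×614/2 = 11666

S_38 = 11666


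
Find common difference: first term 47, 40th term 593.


d = (aₙ - a₁)/(n-1)
= (593 - 47)/(40-1)
= 546/39 = 14

d = 14


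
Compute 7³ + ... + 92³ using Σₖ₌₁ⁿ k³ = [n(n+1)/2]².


Σₖ₌7^92 k³ = [92·93/2]² − [6·7/2]²
= 18301284 − 441 = 18300843

Σk³ = 18300843


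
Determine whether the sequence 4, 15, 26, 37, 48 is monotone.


Differences: 11, 11, 11, 11
All differences > 0 → strictly INCREASING

Monotonically increasing


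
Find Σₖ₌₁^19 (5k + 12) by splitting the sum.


Σ(5k+12) = 5·Σk + 12·n
= 5·190 + 12·19
= 950 + 228 = 1178

Σ = 1178


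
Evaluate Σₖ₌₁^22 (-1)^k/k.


S = -1 + 1/2 - 1/3 + 1/4 - 1/5 + 1/6 - 1/7 + 1/8 ± ...
= -0.6709
(Full series converges to -ln(2) ≈ -0.6931)

S_22 = -0.6709


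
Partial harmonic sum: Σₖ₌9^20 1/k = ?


Σₖ₌9^20 1/k = 1/9 + 1/10 + 1/11 + ... + 1/20
= 68276701/77597520
≈ 0.8799

Sum = 68276701/77597520 ≈ 0.8799


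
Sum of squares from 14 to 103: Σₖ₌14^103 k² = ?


Σₖ₌14^103 k² = Σₖ₌₁^103 k² − Σₖ₌₁^13 k²
= 103·104·207/6 − 13·14·27/6
= 369564 − 819 = 368745

Σk² = 368745


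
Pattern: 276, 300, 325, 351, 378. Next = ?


Pattern: triangular numbers: n(n+1)/2
Terms: 276, 300, 325, 351, 378
Next term = 406

Next term = 406


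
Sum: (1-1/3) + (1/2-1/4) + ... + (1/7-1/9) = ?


Telescoping with gap 2: two head and two tail terms survive.
= (1 + 1/2) - (1/8 + 1/9)
= 3/2 - 1/8 - 1/9 = 91/72

Sum = 91/72


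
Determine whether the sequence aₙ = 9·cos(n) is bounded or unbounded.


For all n, -1 ≤ cos(n) ≤ 1, so -9 ≤ 9·cos(n) ≤ 9
Lower bound: -9, Upper bound: 9
The sequence IS bounded

Bounded (-9 ≤ aₙ ≤ 9)
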